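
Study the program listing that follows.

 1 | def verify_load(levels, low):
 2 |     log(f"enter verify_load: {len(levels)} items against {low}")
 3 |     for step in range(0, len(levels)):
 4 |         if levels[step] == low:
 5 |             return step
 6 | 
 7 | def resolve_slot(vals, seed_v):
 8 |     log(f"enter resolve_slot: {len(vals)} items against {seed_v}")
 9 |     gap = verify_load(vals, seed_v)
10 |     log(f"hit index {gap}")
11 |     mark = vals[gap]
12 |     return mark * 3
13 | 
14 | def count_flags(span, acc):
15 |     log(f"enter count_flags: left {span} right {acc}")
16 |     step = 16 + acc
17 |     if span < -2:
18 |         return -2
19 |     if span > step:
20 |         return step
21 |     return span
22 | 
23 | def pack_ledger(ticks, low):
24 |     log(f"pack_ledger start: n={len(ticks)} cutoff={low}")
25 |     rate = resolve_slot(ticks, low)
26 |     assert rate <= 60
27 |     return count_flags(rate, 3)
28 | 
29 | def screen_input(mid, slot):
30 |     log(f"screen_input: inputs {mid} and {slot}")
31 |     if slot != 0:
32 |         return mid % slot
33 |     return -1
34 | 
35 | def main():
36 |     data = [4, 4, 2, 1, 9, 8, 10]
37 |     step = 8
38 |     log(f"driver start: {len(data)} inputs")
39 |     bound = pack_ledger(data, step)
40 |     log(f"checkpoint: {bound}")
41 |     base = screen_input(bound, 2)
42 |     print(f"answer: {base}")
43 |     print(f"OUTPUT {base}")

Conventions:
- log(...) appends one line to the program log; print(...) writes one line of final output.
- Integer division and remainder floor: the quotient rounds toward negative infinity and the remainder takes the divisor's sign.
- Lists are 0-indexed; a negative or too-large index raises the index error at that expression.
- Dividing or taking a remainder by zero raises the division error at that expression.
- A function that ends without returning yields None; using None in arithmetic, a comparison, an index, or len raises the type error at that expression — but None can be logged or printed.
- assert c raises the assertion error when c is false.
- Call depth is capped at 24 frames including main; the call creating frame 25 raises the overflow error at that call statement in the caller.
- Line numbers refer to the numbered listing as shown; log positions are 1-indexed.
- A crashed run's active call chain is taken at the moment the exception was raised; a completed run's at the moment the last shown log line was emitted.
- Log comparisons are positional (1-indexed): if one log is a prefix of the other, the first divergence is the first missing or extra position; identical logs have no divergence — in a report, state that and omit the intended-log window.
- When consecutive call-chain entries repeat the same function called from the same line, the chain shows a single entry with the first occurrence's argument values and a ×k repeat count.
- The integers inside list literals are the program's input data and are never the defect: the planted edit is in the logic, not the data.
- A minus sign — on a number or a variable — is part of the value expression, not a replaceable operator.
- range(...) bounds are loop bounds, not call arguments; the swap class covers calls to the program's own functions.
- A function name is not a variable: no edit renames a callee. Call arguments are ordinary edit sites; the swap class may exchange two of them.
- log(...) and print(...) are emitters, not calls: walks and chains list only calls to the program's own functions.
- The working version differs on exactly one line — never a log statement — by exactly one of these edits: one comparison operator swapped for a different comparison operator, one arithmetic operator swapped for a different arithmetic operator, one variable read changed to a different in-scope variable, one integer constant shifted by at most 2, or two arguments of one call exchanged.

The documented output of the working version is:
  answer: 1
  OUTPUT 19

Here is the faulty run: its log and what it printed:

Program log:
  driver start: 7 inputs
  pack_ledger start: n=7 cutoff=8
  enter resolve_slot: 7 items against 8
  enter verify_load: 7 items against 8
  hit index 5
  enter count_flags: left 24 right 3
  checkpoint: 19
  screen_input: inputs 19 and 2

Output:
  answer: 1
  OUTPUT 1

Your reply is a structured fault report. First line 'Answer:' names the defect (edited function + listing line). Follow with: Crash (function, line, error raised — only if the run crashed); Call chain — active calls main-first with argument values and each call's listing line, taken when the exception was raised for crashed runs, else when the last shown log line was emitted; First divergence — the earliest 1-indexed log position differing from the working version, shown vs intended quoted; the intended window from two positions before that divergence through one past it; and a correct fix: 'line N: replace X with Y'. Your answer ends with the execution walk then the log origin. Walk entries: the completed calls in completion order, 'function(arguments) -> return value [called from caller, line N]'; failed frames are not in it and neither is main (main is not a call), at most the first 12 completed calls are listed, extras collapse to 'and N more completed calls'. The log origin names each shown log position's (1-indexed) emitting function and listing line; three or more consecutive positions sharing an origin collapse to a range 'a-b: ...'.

Answer: the defect is in main at line 43.
Key fact: Nothing in the log betrays the bug — only the output does.
Call chain: main -> screen_input(19, 2) (called at line 41).
First divergence: none; the two logs match at every position.
Execution walk:
  verify_load([4, 4, 2, 1, 9, 8, 10], 8) -> 5  [called from resolve_slot, line 9]
  resolve_slot([4, 4, 2, 1, 9, 8, 10], 8) -> 24  [called from pack_ledger, line 25]
  count_flags(24, 3) -> 19  [called from pack_ledger, line 27]
  pack_ledger([4, 4, 2, 1, 9, 8, 10], 8) -> 19  [called from main, line 39]
  screen_input(19, 2) -> 1  [called from main, line 41]
Log origin:
  1: from main, line 38
  2: from pack_ledger, line 24
  3: from resolve_slot, line 8
  4: from verify_load, line 2
  5: from resolve_slot, line 10
  6: from count_flags, line 15
  7: from main, line 40
  8: from screen_input, line 30
A correct fix: line 43: replace `base` with `bound`.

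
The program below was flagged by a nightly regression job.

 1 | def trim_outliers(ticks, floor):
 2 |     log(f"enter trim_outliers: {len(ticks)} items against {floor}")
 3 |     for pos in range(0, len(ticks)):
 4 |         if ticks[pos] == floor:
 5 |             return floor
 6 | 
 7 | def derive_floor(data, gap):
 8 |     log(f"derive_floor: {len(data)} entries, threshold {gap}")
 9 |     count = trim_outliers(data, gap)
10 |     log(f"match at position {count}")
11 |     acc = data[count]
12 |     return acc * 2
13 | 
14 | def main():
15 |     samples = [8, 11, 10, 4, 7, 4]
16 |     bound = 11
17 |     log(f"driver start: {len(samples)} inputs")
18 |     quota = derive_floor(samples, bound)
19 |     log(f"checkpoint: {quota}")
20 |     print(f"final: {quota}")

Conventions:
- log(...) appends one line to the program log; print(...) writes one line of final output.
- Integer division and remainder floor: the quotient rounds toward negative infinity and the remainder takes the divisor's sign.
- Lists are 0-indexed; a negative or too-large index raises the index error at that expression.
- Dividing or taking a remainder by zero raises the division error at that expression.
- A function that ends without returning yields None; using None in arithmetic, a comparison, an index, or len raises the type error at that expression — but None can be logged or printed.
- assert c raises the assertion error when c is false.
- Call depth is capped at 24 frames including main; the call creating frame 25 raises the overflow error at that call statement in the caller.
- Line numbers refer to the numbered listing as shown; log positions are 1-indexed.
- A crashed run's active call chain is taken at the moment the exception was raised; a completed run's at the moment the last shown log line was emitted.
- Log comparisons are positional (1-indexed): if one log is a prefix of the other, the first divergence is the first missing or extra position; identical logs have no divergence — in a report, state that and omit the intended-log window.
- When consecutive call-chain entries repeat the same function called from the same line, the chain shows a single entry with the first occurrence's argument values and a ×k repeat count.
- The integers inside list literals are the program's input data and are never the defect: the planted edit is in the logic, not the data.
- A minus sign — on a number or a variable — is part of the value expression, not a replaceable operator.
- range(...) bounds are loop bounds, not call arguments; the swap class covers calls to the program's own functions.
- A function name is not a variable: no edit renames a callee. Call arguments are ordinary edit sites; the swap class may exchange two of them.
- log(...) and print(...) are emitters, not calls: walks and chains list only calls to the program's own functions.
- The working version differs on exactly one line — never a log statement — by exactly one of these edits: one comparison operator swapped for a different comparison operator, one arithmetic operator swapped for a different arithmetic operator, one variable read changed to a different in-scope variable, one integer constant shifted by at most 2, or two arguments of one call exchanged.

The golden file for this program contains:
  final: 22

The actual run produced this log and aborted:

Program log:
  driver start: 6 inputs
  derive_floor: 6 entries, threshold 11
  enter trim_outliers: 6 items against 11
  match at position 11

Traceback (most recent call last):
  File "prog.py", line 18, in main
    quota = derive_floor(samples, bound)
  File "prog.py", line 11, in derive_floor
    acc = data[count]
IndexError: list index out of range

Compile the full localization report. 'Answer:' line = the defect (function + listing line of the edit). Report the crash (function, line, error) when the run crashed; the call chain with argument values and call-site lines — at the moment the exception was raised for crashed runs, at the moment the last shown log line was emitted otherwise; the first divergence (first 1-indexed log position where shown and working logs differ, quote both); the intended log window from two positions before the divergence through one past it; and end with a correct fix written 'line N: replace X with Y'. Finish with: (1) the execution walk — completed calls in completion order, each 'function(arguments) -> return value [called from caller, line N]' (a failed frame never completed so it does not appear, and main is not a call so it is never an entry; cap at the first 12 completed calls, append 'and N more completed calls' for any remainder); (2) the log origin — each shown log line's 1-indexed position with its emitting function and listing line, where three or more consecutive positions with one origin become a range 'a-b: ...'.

Answer: the defect is in trim_outliers at line 5.
Key fact: Everything matches until log position 4, which reads 'match at position 11' in place of 'match at position 1'.
Crash: derive_floor, line 11, IndexError.
Call chain: main -> derive_floor([8, 11, 10, 4, 7, 4], 11) (called at line 18).
First divergence: at position 4 the run shows 'match at position 11' where the working version logs 'match at position 1'.
Intended log window:
  2: derive_floor: 6 entries, threshold 11
  3: enter trim_outliers: 6 items against 11
  4: match at position 1
  5: checkpoint: 22
Execution walk:
  trim_outliers([8, 11, 10, 4, 7, 4], 11) -> 11  [called from derive_floor, line 9]
Log line origins:
  1: logged in main at line 17
  2: logged in derive_floor at line 8
  3: logged in trim_outliers at line 2
  4: logged in derive_floor at line 10
A correct fix: line 5: replace `floor` with `pos`.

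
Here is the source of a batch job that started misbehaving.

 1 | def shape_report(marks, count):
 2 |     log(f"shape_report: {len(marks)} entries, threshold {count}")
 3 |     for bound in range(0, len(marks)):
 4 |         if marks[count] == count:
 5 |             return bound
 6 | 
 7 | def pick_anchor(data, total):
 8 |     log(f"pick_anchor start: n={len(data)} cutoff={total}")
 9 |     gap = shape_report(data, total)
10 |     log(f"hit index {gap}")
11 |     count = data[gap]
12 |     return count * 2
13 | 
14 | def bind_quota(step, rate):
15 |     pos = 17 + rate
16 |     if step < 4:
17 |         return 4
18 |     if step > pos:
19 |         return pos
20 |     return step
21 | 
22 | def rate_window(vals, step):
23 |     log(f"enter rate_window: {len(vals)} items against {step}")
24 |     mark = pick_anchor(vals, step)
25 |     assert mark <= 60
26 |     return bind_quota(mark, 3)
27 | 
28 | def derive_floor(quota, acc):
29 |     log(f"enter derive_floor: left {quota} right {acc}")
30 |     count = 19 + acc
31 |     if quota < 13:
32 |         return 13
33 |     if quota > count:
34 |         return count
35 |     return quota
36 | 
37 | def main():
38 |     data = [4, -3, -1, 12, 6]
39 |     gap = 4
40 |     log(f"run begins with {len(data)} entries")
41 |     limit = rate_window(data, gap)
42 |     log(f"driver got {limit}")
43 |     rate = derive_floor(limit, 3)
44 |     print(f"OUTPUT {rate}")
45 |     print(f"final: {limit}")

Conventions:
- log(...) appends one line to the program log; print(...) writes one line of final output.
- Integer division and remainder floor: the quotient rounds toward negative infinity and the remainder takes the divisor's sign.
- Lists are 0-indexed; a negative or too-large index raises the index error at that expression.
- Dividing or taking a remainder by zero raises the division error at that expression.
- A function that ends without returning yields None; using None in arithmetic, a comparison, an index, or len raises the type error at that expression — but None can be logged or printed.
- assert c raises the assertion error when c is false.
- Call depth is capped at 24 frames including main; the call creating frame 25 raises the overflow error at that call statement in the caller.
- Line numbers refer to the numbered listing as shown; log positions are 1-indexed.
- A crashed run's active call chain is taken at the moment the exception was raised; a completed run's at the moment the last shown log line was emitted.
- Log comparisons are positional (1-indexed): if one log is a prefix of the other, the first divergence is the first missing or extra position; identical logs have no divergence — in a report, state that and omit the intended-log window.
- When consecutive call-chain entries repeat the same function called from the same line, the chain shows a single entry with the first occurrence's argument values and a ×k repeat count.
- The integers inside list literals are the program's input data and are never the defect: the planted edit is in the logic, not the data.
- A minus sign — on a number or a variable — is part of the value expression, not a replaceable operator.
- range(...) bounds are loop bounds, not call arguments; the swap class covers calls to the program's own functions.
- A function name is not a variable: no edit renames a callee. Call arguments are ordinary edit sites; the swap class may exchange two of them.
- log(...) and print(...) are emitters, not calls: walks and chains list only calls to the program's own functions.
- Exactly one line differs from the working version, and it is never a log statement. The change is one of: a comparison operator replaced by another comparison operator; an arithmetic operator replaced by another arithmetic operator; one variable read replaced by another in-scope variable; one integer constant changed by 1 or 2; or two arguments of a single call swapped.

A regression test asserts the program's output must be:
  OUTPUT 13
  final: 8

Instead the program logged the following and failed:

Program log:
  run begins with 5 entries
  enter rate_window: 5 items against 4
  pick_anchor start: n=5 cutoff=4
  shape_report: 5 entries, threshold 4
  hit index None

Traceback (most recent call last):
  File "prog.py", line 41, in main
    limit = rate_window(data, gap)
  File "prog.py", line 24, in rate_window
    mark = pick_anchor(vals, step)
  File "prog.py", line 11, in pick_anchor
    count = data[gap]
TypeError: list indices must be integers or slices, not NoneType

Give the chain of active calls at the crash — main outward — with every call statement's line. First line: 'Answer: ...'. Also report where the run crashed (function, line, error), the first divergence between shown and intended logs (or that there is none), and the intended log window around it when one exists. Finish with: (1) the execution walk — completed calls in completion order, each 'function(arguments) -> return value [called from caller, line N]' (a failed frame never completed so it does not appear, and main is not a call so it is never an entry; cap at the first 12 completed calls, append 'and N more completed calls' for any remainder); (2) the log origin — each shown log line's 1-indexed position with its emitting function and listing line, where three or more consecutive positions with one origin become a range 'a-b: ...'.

Answer: main -> rate_window (called at line 41) -> pick_anchor (called at line 24).
Key fact: The log first diverges at position 5: the faulty run prints 'hit index None' where the working version prints 'hit index 0'.
Crash: pick_anchor, line 11, TypeError.
First divergence: at position 5 the run shows 'hit index None' where the working version logs 'hit index 0'.
Intended log window:
  3: pick_anchor start: n=5 cutoff=4
  4: shape_report: 5 entries, threshold 4
  5: hit index 0
  6: driver got 8
Execution walk:
  shape_report([4, -3, -1, 12, 6], 4) -> None  [called from pick_anchor, line 9]
Log origins:
  1 — main, line 40
  2 — rate_window, line 23
  3 — pick_anchor, line 8
  4 — shape_report, line 2
  5 — pick_anchor, line 10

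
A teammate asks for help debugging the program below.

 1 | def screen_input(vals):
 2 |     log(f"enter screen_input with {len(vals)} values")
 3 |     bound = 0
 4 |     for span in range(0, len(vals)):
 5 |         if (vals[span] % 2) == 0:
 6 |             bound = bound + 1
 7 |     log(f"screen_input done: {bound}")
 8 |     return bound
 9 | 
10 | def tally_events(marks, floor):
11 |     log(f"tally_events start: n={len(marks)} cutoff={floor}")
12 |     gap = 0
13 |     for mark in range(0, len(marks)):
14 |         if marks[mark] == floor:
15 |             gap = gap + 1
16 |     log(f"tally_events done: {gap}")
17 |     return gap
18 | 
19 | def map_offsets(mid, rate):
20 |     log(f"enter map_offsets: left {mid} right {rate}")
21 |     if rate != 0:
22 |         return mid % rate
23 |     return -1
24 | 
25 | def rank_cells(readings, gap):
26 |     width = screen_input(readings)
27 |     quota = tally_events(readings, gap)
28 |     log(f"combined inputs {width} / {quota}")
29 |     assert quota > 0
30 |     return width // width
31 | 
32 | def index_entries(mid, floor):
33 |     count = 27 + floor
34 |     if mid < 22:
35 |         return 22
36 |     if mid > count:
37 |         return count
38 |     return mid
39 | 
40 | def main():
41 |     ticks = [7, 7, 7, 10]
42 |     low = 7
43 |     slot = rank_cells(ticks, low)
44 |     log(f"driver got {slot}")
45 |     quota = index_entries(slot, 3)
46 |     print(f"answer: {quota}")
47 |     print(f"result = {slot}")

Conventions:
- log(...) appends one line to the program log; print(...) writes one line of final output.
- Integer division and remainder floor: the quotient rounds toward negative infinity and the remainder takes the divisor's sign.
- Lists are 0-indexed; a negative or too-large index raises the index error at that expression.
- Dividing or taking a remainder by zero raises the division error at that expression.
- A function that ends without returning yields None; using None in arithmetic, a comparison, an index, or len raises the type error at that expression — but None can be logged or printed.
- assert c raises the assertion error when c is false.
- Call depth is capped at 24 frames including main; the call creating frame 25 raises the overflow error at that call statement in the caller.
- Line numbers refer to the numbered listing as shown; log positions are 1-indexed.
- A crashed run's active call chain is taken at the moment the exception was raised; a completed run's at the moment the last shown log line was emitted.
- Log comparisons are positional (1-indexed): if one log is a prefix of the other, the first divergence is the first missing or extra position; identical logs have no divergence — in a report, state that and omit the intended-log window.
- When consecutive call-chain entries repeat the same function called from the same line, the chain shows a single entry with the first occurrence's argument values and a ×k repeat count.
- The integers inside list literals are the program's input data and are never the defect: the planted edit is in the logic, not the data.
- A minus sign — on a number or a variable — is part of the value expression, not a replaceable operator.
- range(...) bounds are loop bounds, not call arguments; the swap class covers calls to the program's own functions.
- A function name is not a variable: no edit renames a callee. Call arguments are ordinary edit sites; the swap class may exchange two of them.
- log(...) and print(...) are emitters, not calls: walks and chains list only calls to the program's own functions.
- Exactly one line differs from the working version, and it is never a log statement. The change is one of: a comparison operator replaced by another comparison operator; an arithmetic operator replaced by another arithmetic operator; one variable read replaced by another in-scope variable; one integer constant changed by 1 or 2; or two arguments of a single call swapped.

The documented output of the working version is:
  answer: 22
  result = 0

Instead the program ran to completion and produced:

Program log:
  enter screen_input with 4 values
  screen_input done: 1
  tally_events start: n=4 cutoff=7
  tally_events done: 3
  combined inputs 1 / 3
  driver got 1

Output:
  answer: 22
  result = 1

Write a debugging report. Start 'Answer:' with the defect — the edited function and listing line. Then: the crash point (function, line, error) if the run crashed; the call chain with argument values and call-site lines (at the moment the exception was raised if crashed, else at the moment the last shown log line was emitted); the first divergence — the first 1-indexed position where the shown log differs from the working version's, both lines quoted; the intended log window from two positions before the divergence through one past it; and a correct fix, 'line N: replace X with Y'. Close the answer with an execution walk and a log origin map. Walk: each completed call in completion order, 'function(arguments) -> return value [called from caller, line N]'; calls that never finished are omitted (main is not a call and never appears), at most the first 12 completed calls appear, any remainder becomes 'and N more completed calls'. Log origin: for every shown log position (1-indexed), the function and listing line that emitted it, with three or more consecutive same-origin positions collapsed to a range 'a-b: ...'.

Answer: the defect is in rank_cells at line 30.
Key observation: Everything matches until log position 6, which reads 'driver got 1' in place of 'driver got 0'.
Call chain: main.
First divergence: position 6 — the shown line 'driver got 1' should read 'driver got 0'.
Intended log window:
  4: tally_events done: 3
  5: combined inputs 1 / 3
  6: driver got 0
Execution walk:
  screen_input([7, 7, 7, 10]) -> 1  [called from rank_cells, line 26]
  tally_events([7, 7, 7, 10], 7) -> 3  [called from rank_cells, line 27]
  rank_cells([7, 7, 7, 10], 7) -> 1  [called from main, line 43]
  index_entries(1, 3) -> 22  [called from main, line 45]
Log origins:
  1: from screen_input, line 2
  2: from screen_input, line 7
  3: from tally_events, line 11
  4: from tally_events, line 16
  5: from rank_cells, line 28
  6: from main, line 44
A correct fix: line 30: replace `width // width` with `width // quota`.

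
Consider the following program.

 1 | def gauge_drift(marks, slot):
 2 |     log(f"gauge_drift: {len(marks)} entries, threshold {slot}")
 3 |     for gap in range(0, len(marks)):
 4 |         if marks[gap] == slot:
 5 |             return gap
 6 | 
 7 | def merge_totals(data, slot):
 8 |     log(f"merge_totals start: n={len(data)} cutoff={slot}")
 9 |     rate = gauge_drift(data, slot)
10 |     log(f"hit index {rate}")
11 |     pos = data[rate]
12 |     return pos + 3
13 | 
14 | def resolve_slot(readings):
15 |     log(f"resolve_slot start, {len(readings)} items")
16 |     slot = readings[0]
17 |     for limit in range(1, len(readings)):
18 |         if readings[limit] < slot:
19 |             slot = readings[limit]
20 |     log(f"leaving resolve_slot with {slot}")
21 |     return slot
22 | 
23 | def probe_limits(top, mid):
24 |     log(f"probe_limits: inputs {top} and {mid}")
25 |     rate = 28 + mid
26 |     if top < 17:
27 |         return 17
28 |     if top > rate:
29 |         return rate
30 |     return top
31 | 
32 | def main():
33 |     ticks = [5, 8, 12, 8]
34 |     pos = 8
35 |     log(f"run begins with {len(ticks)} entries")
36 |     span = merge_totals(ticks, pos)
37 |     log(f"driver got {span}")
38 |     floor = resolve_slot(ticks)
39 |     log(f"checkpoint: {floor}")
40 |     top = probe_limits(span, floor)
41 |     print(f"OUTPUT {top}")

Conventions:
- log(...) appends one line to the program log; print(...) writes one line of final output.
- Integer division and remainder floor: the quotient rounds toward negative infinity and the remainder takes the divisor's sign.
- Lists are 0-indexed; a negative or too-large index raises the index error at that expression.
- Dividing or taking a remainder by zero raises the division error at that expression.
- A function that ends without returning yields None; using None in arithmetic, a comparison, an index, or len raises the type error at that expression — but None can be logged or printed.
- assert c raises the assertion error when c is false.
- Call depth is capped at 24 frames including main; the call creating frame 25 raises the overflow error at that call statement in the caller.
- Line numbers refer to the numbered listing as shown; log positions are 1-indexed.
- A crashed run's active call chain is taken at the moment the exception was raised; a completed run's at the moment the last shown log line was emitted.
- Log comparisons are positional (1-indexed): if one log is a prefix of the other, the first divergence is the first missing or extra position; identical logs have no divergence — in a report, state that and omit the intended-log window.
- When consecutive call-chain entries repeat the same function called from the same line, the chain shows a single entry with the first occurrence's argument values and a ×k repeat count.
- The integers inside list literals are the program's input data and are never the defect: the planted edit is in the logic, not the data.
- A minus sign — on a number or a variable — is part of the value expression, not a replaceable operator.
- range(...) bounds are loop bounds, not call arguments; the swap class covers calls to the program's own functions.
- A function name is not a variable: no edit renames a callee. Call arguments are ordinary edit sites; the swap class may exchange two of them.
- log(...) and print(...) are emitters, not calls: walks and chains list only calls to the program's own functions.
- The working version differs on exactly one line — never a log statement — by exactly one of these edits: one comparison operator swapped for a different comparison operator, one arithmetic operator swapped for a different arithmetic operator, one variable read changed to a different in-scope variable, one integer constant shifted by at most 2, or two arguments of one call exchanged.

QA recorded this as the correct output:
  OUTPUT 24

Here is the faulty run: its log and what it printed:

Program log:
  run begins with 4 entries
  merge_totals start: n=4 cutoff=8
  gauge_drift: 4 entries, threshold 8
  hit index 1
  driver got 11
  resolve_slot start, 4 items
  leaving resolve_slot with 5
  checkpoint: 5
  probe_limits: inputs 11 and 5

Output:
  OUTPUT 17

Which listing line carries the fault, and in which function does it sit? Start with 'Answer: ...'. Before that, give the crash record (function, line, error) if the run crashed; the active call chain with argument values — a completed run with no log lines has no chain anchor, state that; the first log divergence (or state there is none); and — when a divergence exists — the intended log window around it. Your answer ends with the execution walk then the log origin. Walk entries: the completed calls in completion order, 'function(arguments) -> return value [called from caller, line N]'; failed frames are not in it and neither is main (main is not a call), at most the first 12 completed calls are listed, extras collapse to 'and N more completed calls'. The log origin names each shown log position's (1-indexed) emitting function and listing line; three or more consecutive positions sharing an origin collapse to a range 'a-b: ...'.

Answer: the defect is in merge_totals at line 12.
The tell: The log first diverges at position 5: the faulty run prints 'driver got 11' where the working version prints 'driver got 24'.
Call chain: main -> probe_limits(11, 5) (called at line 40).
First divergence: position 5 — the shown line 'driver got 11' should read 'driver got 24'.
Intended log window:
  3: gauge_drift: 4 entries, threshold 8
  4: hit index 1
  5: driver got 24
  6: resolve_slot start, 4 items
Execution walk:
  gauge_drift([5, 8, 12, 8], 8) -> 1  [called from merge_totals, line 9]
  merge_totals([5, 8, 12, 8], 8) -> 11  [called from main, line 36]
  resolve_slot([5, 8, 12, 8]) -> 5  [called from main, line 38]
  probe_limits(11, 5) -> 17  [called from main, line 40]
Log origin:
  1: logged in main at line 35
  2: logged in merge_totals at line 8
  3: logged in gauge_drift at line 2
  4: logged in merge_totals at line 10
  5: logged in main at line 37
  6: logged in resolve_slot at line 15
  7: logged in resolve_slot at line 20
  8: logged in main at line 39
  9: logged in probe_limits at line 24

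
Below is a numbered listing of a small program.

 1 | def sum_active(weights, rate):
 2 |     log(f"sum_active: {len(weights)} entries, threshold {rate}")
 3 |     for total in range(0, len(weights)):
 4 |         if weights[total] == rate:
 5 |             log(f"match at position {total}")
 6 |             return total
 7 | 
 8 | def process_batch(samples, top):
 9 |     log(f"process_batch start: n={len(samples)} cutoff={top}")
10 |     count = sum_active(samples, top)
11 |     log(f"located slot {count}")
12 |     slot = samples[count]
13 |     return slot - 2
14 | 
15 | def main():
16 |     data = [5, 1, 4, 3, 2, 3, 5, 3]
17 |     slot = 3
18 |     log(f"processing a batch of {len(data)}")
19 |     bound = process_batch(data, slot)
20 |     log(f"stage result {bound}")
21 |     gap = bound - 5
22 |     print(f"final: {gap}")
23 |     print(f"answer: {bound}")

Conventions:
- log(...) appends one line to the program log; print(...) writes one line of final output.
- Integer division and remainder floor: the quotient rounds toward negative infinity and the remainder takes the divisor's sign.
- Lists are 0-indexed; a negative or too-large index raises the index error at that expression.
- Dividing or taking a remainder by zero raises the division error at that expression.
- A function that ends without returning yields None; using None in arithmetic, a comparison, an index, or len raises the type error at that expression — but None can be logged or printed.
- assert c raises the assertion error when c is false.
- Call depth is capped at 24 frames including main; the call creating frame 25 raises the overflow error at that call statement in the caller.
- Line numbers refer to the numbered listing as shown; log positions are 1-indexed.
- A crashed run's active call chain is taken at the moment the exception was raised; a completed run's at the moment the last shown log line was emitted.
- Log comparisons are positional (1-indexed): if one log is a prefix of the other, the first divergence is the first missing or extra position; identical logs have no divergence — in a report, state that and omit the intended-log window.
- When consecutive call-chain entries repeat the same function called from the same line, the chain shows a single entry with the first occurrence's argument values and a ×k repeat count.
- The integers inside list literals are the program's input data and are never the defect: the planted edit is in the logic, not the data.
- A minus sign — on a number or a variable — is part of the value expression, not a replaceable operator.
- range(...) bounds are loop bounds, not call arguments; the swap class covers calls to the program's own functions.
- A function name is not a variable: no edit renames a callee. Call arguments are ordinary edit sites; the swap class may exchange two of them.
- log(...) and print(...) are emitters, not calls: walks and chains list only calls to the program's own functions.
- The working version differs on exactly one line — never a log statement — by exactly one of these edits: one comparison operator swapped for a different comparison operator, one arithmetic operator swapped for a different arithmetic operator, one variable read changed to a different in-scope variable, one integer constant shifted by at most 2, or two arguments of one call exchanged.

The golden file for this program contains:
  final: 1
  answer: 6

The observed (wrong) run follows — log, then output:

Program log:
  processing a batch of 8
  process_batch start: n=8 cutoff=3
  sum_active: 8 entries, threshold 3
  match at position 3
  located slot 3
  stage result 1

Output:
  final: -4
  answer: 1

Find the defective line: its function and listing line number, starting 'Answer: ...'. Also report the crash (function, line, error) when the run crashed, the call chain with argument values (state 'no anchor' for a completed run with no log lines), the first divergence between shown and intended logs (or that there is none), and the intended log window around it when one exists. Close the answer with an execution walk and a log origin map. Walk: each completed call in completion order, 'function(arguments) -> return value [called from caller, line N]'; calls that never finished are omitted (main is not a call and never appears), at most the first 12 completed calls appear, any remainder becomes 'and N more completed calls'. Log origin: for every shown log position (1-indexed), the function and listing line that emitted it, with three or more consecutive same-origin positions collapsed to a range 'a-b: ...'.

Answer: the defect is in process_batch at line 13.
Key fact: Position 6 is the first bad log line: 'stage result 1' should read 'stage result 6'.
Call chain: main.
First divergence: position 6; shown 'stage result 1' vs intended 'stage result 6'.
Intended log window:
  4: match at position 3
  5: located slot 3
  6: stage result 6
Execution walk:
  sum_active([5, 1, 4, 3, 2, 3, 5, 3], 3) -> 3  [called from process_batch, line 10]
  process_batch([5, 1, 4, 3, 2, 3, 5, 3], 3) -> 1  [called from main, line 19]
Log line origins:
  1: emitted by main (line 18)
  2: emitted by process_batch (line 9)
  3: emitted by sum_active (line 2)
  4: emitted by sum_active (line 5)
  5: emitted by process_batch (line 11)
  6: emitted by main (line 20)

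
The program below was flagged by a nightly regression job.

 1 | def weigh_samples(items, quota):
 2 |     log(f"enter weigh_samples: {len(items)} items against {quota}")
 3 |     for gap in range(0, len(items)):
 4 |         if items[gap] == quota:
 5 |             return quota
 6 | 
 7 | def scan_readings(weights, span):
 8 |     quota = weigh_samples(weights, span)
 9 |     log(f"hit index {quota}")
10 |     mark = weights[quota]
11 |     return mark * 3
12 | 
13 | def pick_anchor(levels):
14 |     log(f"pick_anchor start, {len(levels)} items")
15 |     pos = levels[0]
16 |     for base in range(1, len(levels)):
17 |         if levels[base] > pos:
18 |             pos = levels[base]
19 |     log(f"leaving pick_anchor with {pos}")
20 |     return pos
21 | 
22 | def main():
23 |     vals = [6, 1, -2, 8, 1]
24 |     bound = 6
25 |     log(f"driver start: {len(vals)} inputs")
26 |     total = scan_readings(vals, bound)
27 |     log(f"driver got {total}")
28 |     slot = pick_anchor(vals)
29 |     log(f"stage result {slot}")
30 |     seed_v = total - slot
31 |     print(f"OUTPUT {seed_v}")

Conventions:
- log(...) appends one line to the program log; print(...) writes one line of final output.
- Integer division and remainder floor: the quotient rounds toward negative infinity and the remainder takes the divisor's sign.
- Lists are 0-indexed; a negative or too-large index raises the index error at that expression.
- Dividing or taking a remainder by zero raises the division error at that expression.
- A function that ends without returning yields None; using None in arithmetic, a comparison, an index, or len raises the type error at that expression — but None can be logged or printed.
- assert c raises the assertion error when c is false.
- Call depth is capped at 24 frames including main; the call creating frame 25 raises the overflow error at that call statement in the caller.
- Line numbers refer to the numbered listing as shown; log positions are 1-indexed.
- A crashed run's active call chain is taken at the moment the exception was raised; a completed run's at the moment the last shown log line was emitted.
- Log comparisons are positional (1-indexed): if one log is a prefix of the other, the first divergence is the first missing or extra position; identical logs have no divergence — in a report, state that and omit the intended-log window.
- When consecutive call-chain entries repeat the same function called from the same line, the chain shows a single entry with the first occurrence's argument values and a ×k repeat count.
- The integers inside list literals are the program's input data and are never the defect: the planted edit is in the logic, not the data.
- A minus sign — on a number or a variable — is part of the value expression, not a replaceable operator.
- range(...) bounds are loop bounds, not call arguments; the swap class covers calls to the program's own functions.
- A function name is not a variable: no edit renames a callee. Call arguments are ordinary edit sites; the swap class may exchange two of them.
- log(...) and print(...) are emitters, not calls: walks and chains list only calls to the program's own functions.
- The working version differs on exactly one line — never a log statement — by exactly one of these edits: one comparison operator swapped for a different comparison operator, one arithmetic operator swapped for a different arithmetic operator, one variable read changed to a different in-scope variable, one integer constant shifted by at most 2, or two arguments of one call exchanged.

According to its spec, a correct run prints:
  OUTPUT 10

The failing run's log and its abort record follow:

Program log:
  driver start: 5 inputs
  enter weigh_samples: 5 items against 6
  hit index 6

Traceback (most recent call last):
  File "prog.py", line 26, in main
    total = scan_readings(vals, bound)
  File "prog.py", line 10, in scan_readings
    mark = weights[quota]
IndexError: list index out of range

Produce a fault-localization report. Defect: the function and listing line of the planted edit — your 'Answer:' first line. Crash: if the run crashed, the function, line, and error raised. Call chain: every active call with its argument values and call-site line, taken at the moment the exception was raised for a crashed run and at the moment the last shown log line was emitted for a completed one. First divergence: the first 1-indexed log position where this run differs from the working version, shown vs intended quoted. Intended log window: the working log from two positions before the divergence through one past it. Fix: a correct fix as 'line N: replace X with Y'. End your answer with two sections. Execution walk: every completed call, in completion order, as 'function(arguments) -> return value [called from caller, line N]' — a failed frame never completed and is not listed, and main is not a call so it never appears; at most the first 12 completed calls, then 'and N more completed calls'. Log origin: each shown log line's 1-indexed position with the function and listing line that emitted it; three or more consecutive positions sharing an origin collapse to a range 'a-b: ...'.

Answer: the defect is in weigh_samples at line 5.
The tell: The log first diverges at position 3: the faulty run prints 'hit index 6' where the working version prints 'hit index 0'.
Crash: scan_readings, line 10, IndexError.
Call chain: main -> scan_readings([6, 1, -2, 8, 1], 6) (called at line 26).
First divergence: position 3 — the shown line 'hit index 6' should read 'hit index 0'.
Intended log window:
  1: driver start: 5 inputs
  2: enter weigh_samples: 5 items against 6
  3: hit index 0
  4: driver got 18
Execution walk:
  weigh_samples([6, 1, -2, 8, 1], 6) -> 6  [called from scan_readings, line 8]
Log origins:
  1: emitted by main (line 25)
  2: emitted by weigh_samples (line 2)
  3: emitted by scan_readings (line 9)
A correct fix: line 5: replace `quota` with `gap`.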